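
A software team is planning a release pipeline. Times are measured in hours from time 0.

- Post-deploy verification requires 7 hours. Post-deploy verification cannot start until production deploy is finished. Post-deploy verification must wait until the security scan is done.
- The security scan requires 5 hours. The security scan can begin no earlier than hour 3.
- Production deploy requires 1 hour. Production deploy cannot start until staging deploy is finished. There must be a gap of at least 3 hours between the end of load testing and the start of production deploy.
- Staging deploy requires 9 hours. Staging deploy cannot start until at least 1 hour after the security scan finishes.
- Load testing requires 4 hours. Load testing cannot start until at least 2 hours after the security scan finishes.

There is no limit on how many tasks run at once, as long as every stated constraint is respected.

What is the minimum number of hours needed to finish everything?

26

After its own release at hour 3, the security scan can start at hour 3 and finishes at hour 8.
Load testing waits on the security scan (finishes hour 8, plus 2-hour gap → hour 10), so it starts at hour 10 and finishes at 10 + 4 = hour 14.
After the security scan (finishes hour 8, plus 1-hour gap → hour 9), staging deploy can start at hour 9 and finishes at hour 18.
Production deploy needs all of staging deploy (finishes hour 18); load testing (finishes hour 14, plus 3-hour gap → hour 17). That puts its earliest start at hour 18; it finishes at 18 + 1 = hour 19.
Post-deploy verification cannot start until production deploy (finishes hour 19); the security scan (finishes hour 8). The controlling bound is hour 19, so post-deploy verification finishes at 19 + 7 = hour 26.
All tasks are finished once the last one completes. Finish times: The security scan at 8, Staging deploy at 18, Load testing at 14, Production deploy at 19, Post-deploy verification at 26. The latest is hour 26.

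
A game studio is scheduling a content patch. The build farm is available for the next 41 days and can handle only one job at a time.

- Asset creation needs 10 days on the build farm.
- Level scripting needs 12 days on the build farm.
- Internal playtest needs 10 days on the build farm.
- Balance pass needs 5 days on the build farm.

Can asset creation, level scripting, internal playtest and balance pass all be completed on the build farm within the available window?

Yes

Running back to back, the jobs need 10 + 12 + 10 + 5 = 37 days on the build farm.
Since 37 ≤ 41, they fit within the window.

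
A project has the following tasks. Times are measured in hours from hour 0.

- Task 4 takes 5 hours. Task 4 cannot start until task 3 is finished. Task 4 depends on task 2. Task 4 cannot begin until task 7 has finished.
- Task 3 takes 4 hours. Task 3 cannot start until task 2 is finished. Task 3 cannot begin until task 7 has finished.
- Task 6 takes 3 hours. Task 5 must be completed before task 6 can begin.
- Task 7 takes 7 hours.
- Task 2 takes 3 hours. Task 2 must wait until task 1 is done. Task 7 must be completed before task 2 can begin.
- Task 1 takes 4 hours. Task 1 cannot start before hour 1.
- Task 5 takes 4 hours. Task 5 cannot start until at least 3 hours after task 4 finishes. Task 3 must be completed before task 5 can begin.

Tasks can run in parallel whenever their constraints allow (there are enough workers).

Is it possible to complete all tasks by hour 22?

Nothing blocks task 7, so it runs from hour 0 to hour 7.
Task 1 cannot begin until its own release at hour 1. It runs from hour 1 to 1 + 4 = hour 5.
Task 2 cannot start until task 1 (finishes hour 5); task 7 (finishes hour 7). The controlling bound is hour 7, so task 2 finishes at 7 + 3 = hour 10.
Task 3 has to wait for task 2 (finishes hour 10); task 7 (finishes hour 7). The latest of these is hour 10, so task 3 runs hour 10 to 10 + 4 = hour 14.
Task 4 has to wait for task 3 (finishes hour 14); task 2 (finishes hour 10); task 7 (finishes hour 7). The latest of these is hour 14, so task 4 runs hour 14 to 14 + 5 = hour 19.
For task 5: task 4 (finishes hour 19, plus 3-hour gap → hour 22); task 3 (finishes hour 14). Taking the maximum gives a start of hour 22, and it finishes at 22 + 4 = hour 26.
Task 6 waits on task 5 (finishes hour 26), so it starts at hour 26 and finishes at 26 + 3 = hour 29.
The earliest everything can be done is hour 29, which is after the deadline of 22, so it is not possible.

No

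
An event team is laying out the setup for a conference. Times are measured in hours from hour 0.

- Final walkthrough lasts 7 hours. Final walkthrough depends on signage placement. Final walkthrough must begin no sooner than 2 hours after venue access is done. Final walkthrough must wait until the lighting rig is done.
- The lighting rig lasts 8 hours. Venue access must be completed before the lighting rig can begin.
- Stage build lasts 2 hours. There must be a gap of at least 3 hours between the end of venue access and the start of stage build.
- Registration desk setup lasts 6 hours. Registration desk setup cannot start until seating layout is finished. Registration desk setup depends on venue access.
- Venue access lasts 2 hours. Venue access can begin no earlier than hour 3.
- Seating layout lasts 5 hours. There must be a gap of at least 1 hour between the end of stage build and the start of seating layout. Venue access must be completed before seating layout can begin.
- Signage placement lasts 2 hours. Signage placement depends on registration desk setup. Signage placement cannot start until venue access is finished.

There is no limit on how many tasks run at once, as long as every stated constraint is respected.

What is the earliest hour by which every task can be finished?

After its own release at hour 3, venue access can start at hour 3 and finishes at hour 5.
After venue access (finishes hour 5), the lighting rig can start at hour 5 and finishes at hour 13.
Stage build waits on venue access (finishes hour 5, plus 3-hour gap → hour 8), so it starts at hour 8 and finishes at 8 + 2 = hour 10.
Seating layout needs all of stage build (finishes hour 10, plus 1-hour gap → hour 11); venue access (finishes hour 5). That puts its earliest start at hour 11; it finishes at 11 + 5 = hour 16.
For registration desk setup: seating layout (finishes hour 16); venue access (finishes hour 5). Taking the maximum gives a start of hour 16, and it finishes at 16 + 6 = hour 22.
Signage placement has to wait for registration desk setup (finishes hour 22); venue access (finishes hour 5). The latest of these is hour 22, so signage placement runs hour 22 to 22 + 2 = hour 24.
Final walkthrough has to wait for signage placement (finishes hour 24); venue access (finishes hour 5, plus 2-hour gap → hour 7); the lighting rig (finishes hour 13). The latest of these is hour 24, so final walkthrough runs hour 24 to 24 + 7 = hour 31.
All tasks are finished once the last one completes. Finish times: Venue access at 5, Stage build at 10, The lighting rig at 13, Seating layout at 16, Registration desk setup at 22, Signage placement at 24, Final walkthrough at 31. The latest is hour 31.

31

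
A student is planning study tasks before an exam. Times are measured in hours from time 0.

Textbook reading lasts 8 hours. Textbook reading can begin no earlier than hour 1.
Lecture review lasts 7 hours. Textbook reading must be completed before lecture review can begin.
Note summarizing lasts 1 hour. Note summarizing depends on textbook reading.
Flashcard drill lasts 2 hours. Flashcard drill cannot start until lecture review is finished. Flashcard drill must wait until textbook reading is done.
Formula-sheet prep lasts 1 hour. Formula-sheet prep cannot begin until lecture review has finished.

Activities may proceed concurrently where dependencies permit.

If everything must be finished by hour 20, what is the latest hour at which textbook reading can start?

Nothing follows flashcard drill; the deadline of hour 20 is its only limit. It must start by 20 − 2 = hour 18.
Formula-sheet prep has no dependents, so it just needs to finish by hour 20. Starting by 20 − 1 = hour 19 achieves that.
Lecture review feeds flashcard drill (must start by hour 18); formula-sheet prep (must start by hour 19). Taking the minimum, lecture review must finish by hour 18 and start by 18 − 7 = hour 11.
Note summarizing must finish by hour 20; it takes 1 hour, so it must start by 20 − 1 = hour 19.
Textbook reading feeds lecture review (must start by hour 11); flashcard drill (must start by hour 18); note summarizing (must start by hour 19). Taking the minimum, textbook reading must finish by hour 11 and start by 11 − 8 = hour 3.

3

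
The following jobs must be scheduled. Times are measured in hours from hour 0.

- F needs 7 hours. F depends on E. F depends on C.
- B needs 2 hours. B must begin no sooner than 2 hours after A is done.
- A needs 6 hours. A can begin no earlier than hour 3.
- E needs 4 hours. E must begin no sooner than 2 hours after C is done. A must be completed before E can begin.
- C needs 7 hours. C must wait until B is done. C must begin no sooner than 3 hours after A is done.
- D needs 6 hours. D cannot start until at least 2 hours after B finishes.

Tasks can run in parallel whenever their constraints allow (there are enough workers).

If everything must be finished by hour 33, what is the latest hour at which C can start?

Nothing follows F; the deadline of hour 33 is its only limit. It must start by 33 − 7 = hour 26.
Since F (must start by hour 26) depends on it, E must finish by hour 26. Backing off its 4-hour duration gives a latest start of hour 22.
C must finish in time for E (must start by hour 22, minus 2-hour gap → hour 20); F (must start by hour 26). The tightest is hour 20, so C must start by 20 − 7 = hour 13.

13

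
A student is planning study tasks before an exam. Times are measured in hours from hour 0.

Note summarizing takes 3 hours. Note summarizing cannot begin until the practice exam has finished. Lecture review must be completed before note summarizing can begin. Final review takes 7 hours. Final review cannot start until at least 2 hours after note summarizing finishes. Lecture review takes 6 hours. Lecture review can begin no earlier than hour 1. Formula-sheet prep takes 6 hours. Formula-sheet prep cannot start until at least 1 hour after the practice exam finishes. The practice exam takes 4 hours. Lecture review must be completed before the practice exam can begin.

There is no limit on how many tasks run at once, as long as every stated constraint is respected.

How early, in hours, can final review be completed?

23

After its own release at hour 1, lecture review can start at hour 1 and finishes at hour 7.
After lecture review (finishes hour 7), the practice exam can start at hour 7 and finishes at hour 11.
Note summarizing needs all of the practice exam (finishes hour 11); lecture review (finishes hour 7). That puts its earliest start at hour 11; it finishes at 11 + 3 = hour 14.
Final review cannot begin until note summarizing (finishes hour 14, plus 2-hour gap → hour 16). It runs from hour 16 to 16 + 7 = hour 23.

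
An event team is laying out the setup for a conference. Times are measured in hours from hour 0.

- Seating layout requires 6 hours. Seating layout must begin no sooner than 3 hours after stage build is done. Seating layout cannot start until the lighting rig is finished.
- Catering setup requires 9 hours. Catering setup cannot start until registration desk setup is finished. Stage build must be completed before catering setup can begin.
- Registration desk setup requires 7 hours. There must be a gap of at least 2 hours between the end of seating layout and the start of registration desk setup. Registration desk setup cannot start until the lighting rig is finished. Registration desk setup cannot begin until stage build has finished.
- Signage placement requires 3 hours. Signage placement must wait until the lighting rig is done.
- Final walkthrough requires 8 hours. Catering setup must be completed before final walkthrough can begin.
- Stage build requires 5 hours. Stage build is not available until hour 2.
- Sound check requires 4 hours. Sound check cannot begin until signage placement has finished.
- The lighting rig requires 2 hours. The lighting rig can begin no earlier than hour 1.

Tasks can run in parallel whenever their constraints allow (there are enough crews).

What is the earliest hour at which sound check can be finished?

The lighting rig waits on its own release at hour 1, so it starts at hour 1 and finishes at 1 + 2 = hour 3.
After the lighting rig (finishes hour 3), signage placement can start at hour 3 and finishes at hour 6.
After signage placement (finishes hour 6), sound check can start at hour 6 and finishes at hour 10.

10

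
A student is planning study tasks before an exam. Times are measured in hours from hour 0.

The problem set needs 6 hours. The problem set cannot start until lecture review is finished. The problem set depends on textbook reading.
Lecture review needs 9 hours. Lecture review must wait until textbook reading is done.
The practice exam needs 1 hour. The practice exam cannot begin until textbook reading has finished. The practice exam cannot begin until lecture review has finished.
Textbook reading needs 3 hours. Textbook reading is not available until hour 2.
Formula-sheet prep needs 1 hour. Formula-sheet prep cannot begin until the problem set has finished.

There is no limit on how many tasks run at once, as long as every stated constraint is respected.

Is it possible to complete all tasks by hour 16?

No

Textbook reading waits on its own release at hour 2, so it starts at hour 2 and finishes at 2 + 3 = hour 5.
Lecture review waits on textbook reading (finishes hour 5), so it starts at hour 5 and finishes at 5 + 9 = hour 14.
The practice exam needs all of textbook reading (finishes hour 5); lecture review (finishes hour 14). That puts its earliest start at hour 14; it finishes at 14 + 1 = hour 15.
For the problem set: lecture review (finishes hour 14); textbook reading (finishes hour 5). Taking the maximum gives a start of hour 14, and it finishes at 14 + 6 = hour 20.
After the problem set (finishes hour 20), formula-sheet prep can start at hour 20 and finishes at hour 21.
The earliest everything can be done is hour 21, which is after the deadline of 16, so it is not possible.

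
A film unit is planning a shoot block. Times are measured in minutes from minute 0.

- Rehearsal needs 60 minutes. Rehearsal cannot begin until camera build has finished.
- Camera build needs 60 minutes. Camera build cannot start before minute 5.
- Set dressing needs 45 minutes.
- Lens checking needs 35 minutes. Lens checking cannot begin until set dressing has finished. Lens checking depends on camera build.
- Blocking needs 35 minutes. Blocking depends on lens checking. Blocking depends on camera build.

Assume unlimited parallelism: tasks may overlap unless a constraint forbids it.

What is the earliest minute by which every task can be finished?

135

After its own release at minute 5, camera build can start at minute 5 and finishes at minute 65.
After camera build (finishes minute 65), rehearsal can start at minute 65 and finishes at minute 125.
Set dressing has no prerequisites, so it starts at minute 0 and finishes at minute 45.
Lens checking needs all of set dressing (finishes minute 45); camera build (finishes minute 65). That puts its earliest start at minute 65; it finishes at 65 + 35 = minute 100.
For blocking: lens checking (finishes minute 100); camera build (finishes minute 65). Taking the maximum gives a start of minute 100, and it finishes at 100 + 35 = minute 135.
All tasks are finished once the last one completes. Finish times: Set dressing at 45, Camera build at 65, Lens checking at 100, Blocking at 135, Rehearsal at 125. The latest is minute 135.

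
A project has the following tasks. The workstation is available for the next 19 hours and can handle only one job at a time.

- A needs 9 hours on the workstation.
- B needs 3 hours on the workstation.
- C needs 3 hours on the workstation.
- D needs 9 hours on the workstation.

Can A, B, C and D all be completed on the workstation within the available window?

Running back to back, the jobs need 9 + 3 + 3 + 9 = 24 hours on the workstation.
Since 24 > 19, they cannot all fit.

No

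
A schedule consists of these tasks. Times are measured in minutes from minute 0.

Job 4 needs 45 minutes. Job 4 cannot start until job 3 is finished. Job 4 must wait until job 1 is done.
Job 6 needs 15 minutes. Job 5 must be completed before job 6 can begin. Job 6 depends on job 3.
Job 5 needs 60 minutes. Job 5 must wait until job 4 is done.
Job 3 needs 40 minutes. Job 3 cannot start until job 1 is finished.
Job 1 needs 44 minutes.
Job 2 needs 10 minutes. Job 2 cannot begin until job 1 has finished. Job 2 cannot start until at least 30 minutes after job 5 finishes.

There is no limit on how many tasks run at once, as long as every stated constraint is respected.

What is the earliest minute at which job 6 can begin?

Job 1 has no prerequisites, so it starts at minute 0 and finishes at minute 44.
Job 3 waits on job 1 (finishes minute 44), so it starts at minute 44 and finishes at 44 + 40 = minute 84.
For job 4: job 3 (finishes minute 84); job 1 (finishes minute 44). Taking the maximum gives a start of minute 84, and it finishes at 84 + 45 = minute 129.
After job 4 (finishes minute 129), job 5 can start at minute 129 and finishes at minute 189.
Job 6 waits on job 5 (finishes minute 189); job 3 (finishes minute 84). The latest of these is minute 189, which is the earliest job 6 can start.

189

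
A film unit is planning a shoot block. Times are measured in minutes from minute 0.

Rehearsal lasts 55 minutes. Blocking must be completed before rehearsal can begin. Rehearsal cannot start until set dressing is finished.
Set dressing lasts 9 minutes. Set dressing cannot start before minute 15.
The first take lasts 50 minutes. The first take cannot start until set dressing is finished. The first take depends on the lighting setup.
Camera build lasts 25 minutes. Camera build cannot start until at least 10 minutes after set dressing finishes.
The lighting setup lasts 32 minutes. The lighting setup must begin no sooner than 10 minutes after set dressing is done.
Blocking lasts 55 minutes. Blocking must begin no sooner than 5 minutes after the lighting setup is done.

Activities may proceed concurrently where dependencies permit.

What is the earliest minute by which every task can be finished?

181

After its own release at minute 15, set dressing can start at minute 15 and finishes at minute 24.
Camera build waits on set dressing (finishes minute 24, plus 10-minute gap → minute 34), so it starts at minute 34 and finishes at 34 + 25 = minute 59.
The lighting setup cannot begin until set dressing (finishes minute 24, plus 10-minute gap → minute 34). It runs from minute 34 to 34 + 32 = minute 66.
The first take needs all of set dressing (finishes minute 24); the lighting setup (finishes minute 66). That puts its earliest start at minute 66; it finishes at 66 + 50 = minute 116.
Blocking waits on the lighting setup (finishes minute 66, plus 5-minute gap → minute 71), so it starts at minute 71 and finishes at 71 + 55 = minute 126.
Rehearsal has to wait for blocking (finishes minute 126); set dressing (finishes minute 24). The latest of these is minute 126, so rehearsal runs minute 126 to 126 + 55 = minute 181.
All tasks are finished once the last one completes. Finish times: Set dressing at 24, The lighting setup at 66, Camera build at 59, Blocking at 126, Rehearsal at 181, The first take at 116. The latest is minute 181.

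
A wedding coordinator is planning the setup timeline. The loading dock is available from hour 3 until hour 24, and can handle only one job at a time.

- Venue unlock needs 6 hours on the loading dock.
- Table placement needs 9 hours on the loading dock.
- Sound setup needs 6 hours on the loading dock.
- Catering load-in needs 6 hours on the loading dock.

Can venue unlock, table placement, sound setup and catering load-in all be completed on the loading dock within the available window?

The loading dock window is 24 − 3 = 21 hours.
Running back to back, the jobs need 6 + 9 + 6 + 6 = 27 hours on the loading dock.
Since 27 > 21, they cannot all fit.

No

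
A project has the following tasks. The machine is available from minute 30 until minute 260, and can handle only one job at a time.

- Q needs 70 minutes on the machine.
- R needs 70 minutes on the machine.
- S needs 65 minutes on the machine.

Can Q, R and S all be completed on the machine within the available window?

Yes

The machine window is 260 − 30 = 230 minutes.
Running back to back, the jobs need 70 + 70 + 65 = 205 minutes on the machine.
Since 205 ≤ 230, they fit within the window.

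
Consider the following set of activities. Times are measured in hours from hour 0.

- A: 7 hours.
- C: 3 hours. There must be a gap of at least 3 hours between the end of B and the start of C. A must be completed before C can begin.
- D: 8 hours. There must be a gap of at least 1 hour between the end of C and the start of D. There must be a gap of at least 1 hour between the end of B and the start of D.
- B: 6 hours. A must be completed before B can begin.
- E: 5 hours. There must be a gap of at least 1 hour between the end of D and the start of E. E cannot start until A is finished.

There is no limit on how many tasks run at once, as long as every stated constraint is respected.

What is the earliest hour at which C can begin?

16

Nothing blocks A, so it runs from hour 0 to hour 7.
B cannot begin until A (finishes hour 7). It runs from hour 7 to 7 + 6 = hour 13.
C waits on B (finishes hour 13, plus 3-hour gap → hour 16); A (finishes hour 7). The latest of these is hour 16, which is the earliest C can start.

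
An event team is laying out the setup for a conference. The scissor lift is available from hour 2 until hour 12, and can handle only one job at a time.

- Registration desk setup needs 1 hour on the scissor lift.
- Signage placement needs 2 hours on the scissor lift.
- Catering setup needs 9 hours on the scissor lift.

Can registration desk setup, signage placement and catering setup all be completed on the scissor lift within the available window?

No

The scissor lift window is 12 − 2 = 10 hours.
Running back to back, the jobs need 1 + 2 + 9 = 12 hours on the scissor lift.
Since 12 > 10, they cannot all fit.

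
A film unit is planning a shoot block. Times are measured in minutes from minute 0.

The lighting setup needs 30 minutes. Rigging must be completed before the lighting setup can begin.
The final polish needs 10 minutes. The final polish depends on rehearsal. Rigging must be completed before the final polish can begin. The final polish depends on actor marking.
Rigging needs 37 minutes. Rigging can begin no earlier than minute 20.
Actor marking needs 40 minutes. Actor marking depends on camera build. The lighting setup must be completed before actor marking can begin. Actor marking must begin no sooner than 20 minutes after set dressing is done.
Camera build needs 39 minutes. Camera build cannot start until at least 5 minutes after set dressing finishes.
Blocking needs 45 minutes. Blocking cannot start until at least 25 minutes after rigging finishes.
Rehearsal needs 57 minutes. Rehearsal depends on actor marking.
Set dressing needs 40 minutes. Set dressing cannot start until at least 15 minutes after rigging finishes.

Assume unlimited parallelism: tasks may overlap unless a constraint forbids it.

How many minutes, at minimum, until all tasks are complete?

263

Rigging cannot begin until its own release at minute 20. It runs from minute 20 to 20 + 37 = minute 57.
Blocking waits on rigging (finishes minute 57, plus 25-minute gap → minute 82), so it starts at minute 82 and finishes at 82 + 45 = minute 127.
After rigging (finishes minute 57), the lighting setup can start at minute 57 and finishes at minute 87.
Set dressing waits on rigging (finishes minute 57, plus 15-minute gap → minute 72), so it starts at minute 72 and finishes at 72 + 40 = minute 112.
Camera build waits on set dressing (finishes minute 112, plus 5-minute gap → minute 117), so it starts at minute 117 and finishes at 117 + 39 = minute 156.
For actor marking: camera build (finishes minute 156); the lighting setup (finishes minute 87); set dressing (finishes minute 112, plus 20-minute gap → minute 132). Taking the maximum gives a start of minute 156, and it finishes at 156 + 40 = minute 196.
Rehearsal waits on actor marking (finishes minute 196), so it starts at minute 196 and finishes at 196 + 57 = minute 253.
For the final polish: rehearsal (finishes minute 253); rigging (finishes minute 57); actor marking (finishes minute 196). Taking the maximum gives a start of minute 253, and it finishes at 253 + 10 = minute 263.
All tasks are finished once the last one completes. Finish times: Rigging at 57, Set dressing at 112, The lighting setup at 87, Camera build at 156, Blocking at 127, Actor marking at 196, Rehearsal at 253, The final polish at 263. The latest is minute 263.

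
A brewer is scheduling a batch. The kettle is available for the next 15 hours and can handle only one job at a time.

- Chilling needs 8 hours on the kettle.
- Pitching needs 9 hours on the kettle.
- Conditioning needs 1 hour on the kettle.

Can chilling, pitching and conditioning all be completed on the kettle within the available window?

Running back to back, the jobs need 8 + 9 + 1 = 18 hours on the kettle.
Since 18 > 15, they cannot all fit.

No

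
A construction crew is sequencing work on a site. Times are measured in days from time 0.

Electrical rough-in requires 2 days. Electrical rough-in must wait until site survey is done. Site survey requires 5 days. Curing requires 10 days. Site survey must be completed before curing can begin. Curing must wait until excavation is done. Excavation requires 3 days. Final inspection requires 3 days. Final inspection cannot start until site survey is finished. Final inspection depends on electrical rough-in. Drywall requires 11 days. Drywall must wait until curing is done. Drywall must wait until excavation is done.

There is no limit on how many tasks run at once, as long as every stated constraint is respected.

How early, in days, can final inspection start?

Site survey has no prerequisites, so it starts at day 0 and finishes at day 5.
After site survey (finishes day 5), electrical rough-in can start at day 5 and finishes at day 7.
Final inspection waits on site survey (finishes day 5); electrical rough-in (finishes day 7). The latest of these is day 7, which is the earliest final inspection can start.

7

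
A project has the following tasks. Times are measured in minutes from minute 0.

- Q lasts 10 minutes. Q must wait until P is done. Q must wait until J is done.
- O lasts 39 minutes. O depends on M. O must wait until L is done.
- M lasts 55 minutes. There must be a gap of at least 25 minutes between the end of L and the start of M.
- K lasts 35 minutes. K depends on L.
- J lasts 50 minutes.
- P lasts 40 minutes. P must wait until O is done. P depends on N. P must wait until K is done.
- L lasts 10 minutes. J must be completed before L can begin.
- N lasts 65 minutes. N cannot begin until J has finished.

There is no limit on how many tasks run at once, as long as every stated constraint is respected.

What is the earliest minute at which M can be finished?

140

Nothing blocks J, so it runs from minute 0 to minute 50.
L waits on J (finishes minute 50), so it starts at minute 50 and finishes at 50 + 10 = minute 60.
M cannot begin until L (finishes minute 60, plus 25-minute gap → minute 85). It runs from minute 85 to 85 + 55 = minute 140.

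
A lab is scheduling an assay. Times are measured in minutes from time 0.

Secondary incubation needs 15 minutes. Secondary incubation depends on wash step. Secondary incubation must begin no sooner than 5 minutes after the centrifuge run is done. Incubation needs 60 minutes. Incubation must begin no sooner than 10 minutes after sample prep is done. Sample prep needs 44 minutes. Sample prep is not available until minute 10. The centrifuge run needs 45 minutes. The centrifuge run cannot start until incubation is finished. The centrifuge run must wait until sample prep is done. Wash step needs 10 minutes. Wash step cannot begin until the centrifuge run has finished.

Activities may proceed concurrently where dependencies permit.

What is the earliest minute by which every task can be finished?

194

Sample prep waits on its own release at minute 10, so it starts at minute 10 and finishes at 10 + 44 = minute 54.
After sample prep (finishes minute 54, plus 10-minute gap → minute 64), incubation can start at minute 64 and finishes at minute 124.
The centrifuge run has to wait for incubation (finishes minute 124); sample prep (finishes minute 54). The latest of these is minute 124, so the centrifuge run runs minute 124 to 124 + 45 = minute 169.
After the centrifuge run (finishes minute 169), wash step can start at minute 169 and finishes at minute 179.
For secondary incubation: wash step (finishes minute 179); the centrifuge run (finishes minute 169, plus 5-minute gap → minute 174). Taking the maximum gives a start of minute 179, and it finishes at 179 + 15 = minute 194.
All tasks are finished once the last one completes. Finish times: Sample prep at 54, Incubation at 124, The centrifuge run at 169, Wash step at 179, Secondary incubation at 194. The latest is minute 194.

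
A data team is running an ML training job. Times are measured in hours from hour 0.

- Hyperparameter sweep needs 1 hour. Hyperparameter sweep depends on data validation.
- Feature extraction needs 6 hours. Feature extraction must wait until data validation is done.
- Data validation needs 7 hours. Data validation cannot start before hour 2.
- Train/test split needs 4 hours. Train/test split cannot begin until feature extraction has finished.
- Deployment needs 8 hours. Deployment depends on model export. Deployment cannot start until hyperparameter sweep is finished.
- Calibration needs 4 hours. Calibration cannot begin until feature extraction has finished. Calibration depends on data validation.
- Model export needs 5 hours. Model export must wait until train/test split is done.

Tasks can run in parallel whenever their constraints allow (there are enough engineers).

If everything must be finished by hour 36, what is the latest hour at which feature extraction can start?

13

Nothing follows deployment; the deadline of hour 36 is its only limit. It must start by 36 − 8 = hour 28.
Since deployment (must start by hour 28) depends on it, model export must finish by hour 28. Backing off its 5-hour duration gives a latest start of hour 23.
Train/test split must finish before model export (must start by hour 23). With a 4-hour duration, train/test split must start by 23 − 4 = hour 19.
Nothing follows calibration; the deadline of hour 36 is its only limit. It must start by 36 − 4 = hour 32.
Feature extraction has several dependents: train/test split (must start by hour 19); calibration (must start by hour 32). The earliest of those limits is hour 19, so feature extraction must start by 19 − 6 = hour 13.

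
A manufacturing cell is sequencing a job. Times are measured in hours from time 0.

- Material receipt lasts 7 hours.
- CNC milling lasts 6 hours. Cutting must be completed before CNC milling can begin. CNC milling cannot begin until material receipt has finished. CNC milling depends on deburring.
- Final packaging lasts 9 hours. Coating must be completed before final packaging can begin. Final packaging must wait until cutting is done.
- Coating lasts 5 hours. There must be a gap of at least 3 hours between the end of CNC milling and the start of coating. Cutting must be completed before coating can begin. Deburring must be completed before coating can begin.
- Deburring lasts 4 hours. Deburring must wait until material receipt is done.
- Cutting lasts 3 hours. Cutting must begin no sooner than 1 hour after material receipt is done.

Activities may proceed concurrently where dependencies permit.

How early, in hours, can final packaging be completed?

Material receipt can start immediately at hour 0; it finishes at hour 7.
After material receipt (finishes hour 7), deburring can start at hour 7 and finishes at hour 11.
Cutting waits on material receipt (finishes hour 7, plus 1-hour gap → hour 8), so it starts at hour 8 and finishes at 8 + 3 = hour 11.
For CNC milling: cutting (finishes hour 11); material receipt (finishes hour 7); deburring (finishes hour 11). Taking the maximum gives a start of hour 11, and it finishes at 11 + 6 = hour 17.
For coating: CNC milling (finishes hour 17, plus 3-hour gap → hour 20); cutting (finishes hour 11); deburring (finishes hour 11). Taking the maximum gives a start of hour 20, and it finishes at 20 + 5 = hour 25.
Final packaging needs all of coating (finishes hour 25); cutting (finishes hour 11). That puts its earliest start at hour 25; it finishes at 25 + 9 = hour 34.

34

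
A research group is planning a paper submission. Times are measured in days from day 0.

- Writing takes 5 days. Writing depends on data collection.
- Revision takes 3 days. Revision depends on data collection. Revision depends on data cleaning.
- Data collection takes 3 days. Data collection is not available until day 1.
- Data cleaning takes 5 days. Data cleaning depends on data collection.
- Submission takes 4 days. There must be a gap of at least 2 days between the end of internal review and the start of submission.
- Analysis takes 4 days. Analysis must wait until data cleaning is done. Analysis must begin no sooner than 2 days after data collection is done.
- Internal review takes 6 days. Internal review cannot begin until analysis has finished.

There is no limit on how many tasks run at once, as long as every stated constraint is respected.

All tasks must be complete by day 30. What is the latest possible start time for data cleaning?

9

Submission must finish by day 30; it takes 4 days, so it must start by 30 − 4 = day 26.
Internal review must finish before submission (must start by day 26, minus 2-day gap → day 24). With a 6-day duration, internal review must start by 24 − 6 = day 18.
Analysis must finish before internal review (must start by day 18). With a 4-day duration, analysis must start by 18 − 4 = day 14.
Revision must finish by day 30; it takes 3 days, so it must start by 30 − 3 = day 27.
Data cleaning feeds analysis (must start by day 14); revision (must start by day 27). Taking the minimum, data cleaning must finish by day 14 and start by 14 − 5 = day 9.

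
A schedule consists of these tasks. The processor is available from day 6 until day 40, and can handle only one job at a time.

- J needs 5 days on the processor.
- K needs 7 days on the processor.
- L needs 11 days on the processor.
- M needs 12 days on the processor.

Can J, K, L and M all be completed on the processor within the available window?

No

The processor window is 40 − 6 = 34 days.
Running back to back, the jobs need 5 + 7 + 11 + 12 = 35 days on the processor.
Since 35 > 34, they cannot all fit.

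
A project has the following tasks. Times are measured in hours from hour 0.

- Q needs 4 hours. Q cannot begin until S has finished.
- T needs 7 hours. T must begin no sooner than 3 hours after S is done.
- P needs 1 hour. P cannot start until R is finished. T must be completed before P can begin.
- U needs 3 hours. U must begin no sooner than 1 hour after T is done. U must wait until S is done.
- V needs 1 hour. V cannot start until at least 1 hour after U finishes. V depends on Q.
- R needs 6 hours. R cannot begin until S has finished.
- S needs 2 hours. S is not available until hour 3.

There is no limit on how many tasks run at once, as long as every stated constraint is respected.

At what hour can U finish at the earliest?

19

S cannot begin until its own release at hour 3. It runs from hour 3 to 3 + 2 = hour 5.
After S (finishes hour 5, plus 3-hour gap → hour 8), T can start at hour 8 and finishes at hour 15.
U cannot start until T (finishes hour 15, plus 1-hour gap → hour 16); S (finishes hour 5). The controlling bound is hour 16, so U finishes at 16 + 3 = hour 19.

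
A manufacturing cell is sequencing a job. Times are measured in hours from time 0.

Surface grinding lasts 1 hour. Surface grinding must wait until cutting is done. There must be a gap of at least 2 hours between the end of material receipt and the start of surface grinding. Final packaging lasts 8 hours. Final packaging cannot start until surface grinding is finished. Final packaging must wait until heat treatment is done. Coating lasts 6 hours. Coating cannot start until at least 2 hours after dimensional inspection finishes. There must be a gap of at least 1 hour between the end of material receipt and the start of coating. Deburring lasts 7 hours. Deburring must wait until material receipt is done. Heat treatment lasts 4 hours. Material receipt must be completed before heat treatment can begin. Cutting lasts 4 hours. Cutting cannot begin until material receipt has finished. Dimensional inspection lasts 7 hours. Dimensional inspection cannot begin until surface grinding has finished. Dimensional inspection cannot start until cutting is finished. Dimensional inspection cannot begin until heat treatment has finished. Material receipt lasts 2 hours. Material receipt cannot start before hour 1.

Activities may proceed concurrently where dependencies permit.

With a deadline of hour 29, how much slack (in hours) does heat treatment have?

Material receipt waits on its own release at hour 1, so it starts at hour 1 and finishes at 1 + 2 = hour 3.
Heat treatment cannot begin until material receipt (finishes hour 3). It runs from hour 3 to 3 + 4 = hour 7.

Working backward from the deadline:
Coating has no dependents, so it just needs to finish by hour 29. Starting by 29 − 6 = hour 23 achieves that.
Dimensional inspection feeds into coating (must start by hour 23, minus 2-hour gap → hour 21); so dimensional inspection must finish by hour 21 and therefore start by hour 14.
Final packaging must finish by hour 29; it takes 8 hours, so it must start by 29 − 8 = hour 21.
For heat treatment: dimensional inspection (must start by hour 14); final packaging (must start by hour 21). The most restrictive is hour 14; with a 4-hour duration, heat treatment must start by hour 10.
So heat treatment can start as early as hour 3 and as late as hour 10, giving 10 − 3 = 7 hours of slack.

7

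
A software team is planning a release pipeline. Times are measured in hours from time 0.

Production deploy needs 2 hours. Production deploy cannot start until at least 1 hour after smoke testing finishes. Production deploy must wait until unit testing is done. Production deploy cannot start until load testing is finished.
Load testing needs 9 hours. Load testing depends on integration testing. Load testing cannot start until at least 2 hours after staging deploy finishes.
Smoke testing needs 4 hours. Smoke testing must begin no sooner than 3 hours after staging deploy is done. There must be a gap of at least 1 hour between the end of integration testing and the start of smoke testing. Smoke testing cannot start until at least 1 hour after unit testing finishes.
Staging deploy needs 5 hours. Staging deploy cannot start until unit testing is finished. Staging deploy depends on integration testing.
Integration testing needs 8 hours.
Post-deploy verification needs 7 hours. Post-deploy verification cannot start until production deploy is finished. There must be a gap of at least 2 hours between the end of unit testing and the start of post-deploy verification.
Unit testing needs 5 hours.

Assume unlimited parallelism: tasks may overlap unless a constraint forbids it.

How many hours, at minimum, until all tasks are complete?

33

Integration testing can start immediately at hour 0; it finishes at hour 8.
Nothing blocks unit testing, so it runs from hour 0 to hour 5.
Staging deploy has to wait for unit testing (finishes hour 5); integration testing (finishes hour 8). The latest of these is hour 8, so staging deploy runs hour 8 to 8 + 5 = hour 13.
Load testing needs all of integration testing (finishes hour 8); staging deploy (finishes hour 13, plus 2-hour gap → hour 15). That puts its earliest start at hour 15; it finishes at 15 + 9 = hour 24.
For smoke testing: staging deploy (finishes hour 13, plus 3-hour gap → hour 16); integration testing (finishes hour 8, plus 1-hour gap → hour 9); unit testing (finishes hour 5, plus 1-hour gap → hour 6). Taking the maximum gives a start of hour 16, and it finishes at 16 + 4 = hour 20.
For production deploy: smoke testing (finishes hour 20, plus 1-hour gap → hour 21); unit testing (finishes hour 5); load testing (finishes hour 24). Taking the maximum gives a start of hour 24, and it finishes at 24 + 2 = hour 26.
For post-deploy verification: production deploy (finishes hour 26); unit testing (finishes hour 5, plus 2-hour gap → hour 7). Taking the maximum gives a start of hour 26, and it finishes at 26 + 7 = hour 33.
All tasks are finished once the last one completes. Finish times: Unit testing at 5, Integration testing at 8, Staging deploy at 13, Smoke testing at 20, Load testing at 24, Production deploy at 26, Post-deploy verification at 33. The latest is hour 33.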